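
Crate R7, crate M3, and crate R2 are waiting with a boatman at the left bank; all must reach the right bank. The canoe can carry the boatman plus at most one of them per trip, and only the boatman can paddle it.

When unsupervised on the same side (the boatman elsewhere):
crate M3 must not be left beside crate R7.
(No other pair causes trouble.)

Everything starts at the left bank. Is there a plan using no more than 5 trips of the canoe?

Yes

Yes — this plan uses 5 crossings (≤ 5):
1. Boatman goes to the right bank with crate R7.  [the left bank: crate M3, crate R2 | the right bank: crate R7]
2. Boatman goes back to the left bank alone.  [the left bank: crate M3, crate R2 | the right bank: crate R7]
3. Boatman goes to the right bank with crate R2.  [the left bank: crate M3 | the right bank: crate R2, crate R7]
4. Boatman goes back to the left bank alone.  [the left bank: crate M3 | the right bank: crate R2, crate R7]
5. Boatman goes to the right bank with crate M3.  [the left bank: — | the right bank: crate M3, crate R2, crate R7]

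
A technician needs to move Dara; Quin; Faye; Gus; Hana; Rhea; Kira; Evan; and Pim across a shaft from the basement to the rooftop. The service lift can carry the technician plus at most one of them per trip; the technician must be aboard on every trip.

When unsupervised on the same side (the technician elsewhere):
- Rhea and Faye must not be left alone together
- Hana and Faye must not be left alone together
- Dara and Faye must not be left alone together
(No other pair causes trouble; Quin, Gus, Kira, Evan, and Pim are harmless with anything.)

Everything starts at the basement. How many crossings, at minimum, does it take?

impossible

Following every safe sequence of crossings from the start, the most of the 9 that can be at the rooftop as the service lift arrives there on crossings 1, 3, 5, 7, 9, 11, 13 is 1, 2, 3, 4, 5, 6, 7 respectively; the best ever achieved is 7 of 9.
From crossing 15 on, no configuration arises that was not already reachable earlier: only 288 distinct safe configurations (who is on which side, and where the service lift is) can ever be reached, none of them has everyone across, and every continuation just revisits them. So no valid plan exists.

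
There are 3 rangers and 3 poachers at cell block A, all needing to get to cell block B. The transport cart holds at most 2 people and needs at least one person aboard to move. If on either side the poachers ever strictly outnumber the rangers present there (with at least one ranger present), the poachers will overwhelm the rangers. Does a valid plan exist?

Yes

1. 2 poachers → cell block B.  (cell block A: 3R 1P; cell block B: 0R 2P)
2. 1 poacher ← cell block A.  (cell block A: 3R 2P; cell block B: 0R 1P)
3. 2 poachers → cell block B.  (cell block A: 3R 0P; cell block B: 0R 3P)
4. 1 poacher ← cell block A.  (cell block A: 3R 1P; cell block B: 0R 2P)
5. 2 rangers → cell block B.  (cell block A: 1R 1P; cell block B: 2R 2P)
6. 1 ranger and 1 poacher ← cell block A.  (cell block A: 2R 2P; cell block B: 1R 1P)
7. 2 rangers → cell block B.  (cell block A: 0R 2P; cell block B: 3R 1P)
8. 1 poacher ← cell block A.  (cell block A: 0R 3P; cell block B: 3R 0P)
9. 2 poachers → cell block B.  (cell block A: 0R 1P; cell block B: 3R 2P)
10. 1 poacher ← cell block A.  (cell block A: 0R 2P; cell block B: 3R 1P)
11. 2 poachers → cell block B.  (cell block A: 0R 0P; cell block B: 3R 3P)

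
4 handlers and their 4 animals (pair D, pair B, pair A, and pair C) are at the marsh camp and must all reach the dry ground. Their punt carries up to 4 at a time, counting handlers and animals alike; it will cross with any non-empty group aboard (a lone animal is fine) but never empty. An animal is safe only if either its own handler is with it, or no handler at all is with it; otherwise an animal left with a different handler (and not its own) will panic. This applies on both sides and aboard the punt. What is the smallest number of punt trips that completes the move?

5

Counting alone: each trip to the dry ground takes at most 4 across and each return brings at least 1 back, so after t trips out (and t−1 returns) at most 4t − (t−1) of the 8 are across; that first reaches 8 at t = 3, so at least 5 crossings are needed.
The plan below uses exactly 5 crossings, so it is optimal:
1. animal D and handler D cross → the dry ground.
2. handler D crosses ← the marsh camp.
3. handler A, handler B, handler C, and handler D cross → the dry ground.
4. animal D crosses ← the marsh camp.
5. animal A, animal B, animal C, and animal D cross → the dry ground.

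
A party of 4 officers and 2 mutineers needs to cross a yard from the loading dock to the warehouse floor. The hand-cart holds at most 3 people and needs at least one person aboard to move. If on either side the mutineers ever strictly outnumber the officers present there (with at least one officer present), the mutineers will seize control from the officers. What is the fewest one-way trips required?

5

Counting alone: each trip to the warehouse floor takes at most 3 across and each return brings at least 1 back, so after t trips out (and t−1 returns) at most 3t − (t−1) of the 6 are across; that first reaches 6 at t = 3, so at least 5 crossings are needed.
The plan below uses exactly 5 crossings, so it is optimal:
1. 2 mutineers → the warehouse floor.  (the loading dock: 4O 0M; the warehouse floor: 0O 2M)
2. 1 mutineer ← the loading dock.  (the loading dock: 4O 1M; the warehouse floor: 0O 1M)
3. 2 officers and 1 mutineer → the warehouse floor.  (the loading dock: 2O 0M; the warehouse floor: 2O 2M)
4. 1 mutineer ← the loading dock.  (the loading dock: 2O 1M; the warehouse floor: 2O 1M)
5. 2 officers and 1 mutineer → the warehouse floor.  (the loading dock: 0O 0M; the warehouse floor: 4O 2M)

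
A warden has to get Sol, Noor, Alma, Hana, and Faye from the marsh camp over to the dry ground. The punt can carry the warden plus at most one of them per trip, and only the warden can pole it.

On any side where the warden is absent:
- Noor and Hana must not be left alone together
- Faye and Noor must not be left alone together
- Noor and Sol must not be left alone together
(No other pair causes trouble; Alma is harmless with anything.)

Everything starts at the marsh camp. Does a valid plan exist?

No

Following every safe sequence of crossings from the start, the most of the 5 that can be at the dry ground as the punt arrives there on crossings 1, 3, 5 is 1, 2, 3 respectively; the best ever achieved is 3 of 5.
From crossing 7 on, no configuration arises that was not already reachable earlier: only 18 distinct safe configurations (who is on which side, and where the punt is) can ever be reached, none of them has everyone across, and every continuation just revisits them. So no valid plan exists.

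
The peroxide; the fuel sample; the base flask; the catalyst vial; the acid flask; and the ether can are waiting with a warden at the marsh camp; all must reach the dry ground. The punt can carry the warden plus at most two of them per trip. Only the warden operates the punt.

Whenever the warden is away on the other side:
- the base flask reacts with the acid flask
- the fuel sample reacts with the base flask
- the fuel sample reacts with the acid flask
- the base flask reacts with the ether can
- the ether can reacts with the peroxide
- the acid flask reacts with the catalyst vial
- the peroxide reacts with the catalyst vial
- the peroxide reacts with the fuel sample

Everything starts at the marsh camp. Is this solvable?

Whatever the first load, the items left behind include a forbidden pair without the warden. No opening move is safe, so no plan exists.

No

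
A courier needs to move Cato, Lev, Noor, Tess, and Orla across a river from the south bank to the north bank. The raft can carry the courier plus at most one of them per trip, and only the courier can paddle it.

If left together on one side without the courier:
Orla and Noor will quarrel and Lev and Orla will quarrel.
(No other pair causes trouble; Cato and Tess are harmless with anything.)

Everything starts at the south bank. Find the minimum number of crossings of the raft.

11

Counting alone: the courier can take at most 1 across per trip to the north bank, so moving all 5 needs at least 5 loaded trips out, with a return between consecutive ones — at least 9 crossings.
The safety rule pushes this higher. Following every safe sequence of crossings, the most of the 5 that can be at the north bank as the raft arrives there on crossing 9 is 4 — never all 5.
So no plan with fewer than 11 crossings exists, and this one achieves 11:
1. Courier goes to the north bank with Orla.  [the south bank: Cato, Lev, Noor, Tess | the north bank: Orla]
2. Courier goes back to the south bank alone.  [the south bank: Cato, Lev, Noor, Tess | the north bank: Orla]
3. Courier goes to the north bank with Cato.  [the south bank: Lev, Noor, Tess | the north bank: Cato, Orla]
4. Courier goes back to the south bank alone.  [the south bank: Lev, Noor, Tess | the north bank: Cato, Orla]
5. Courier goes to the north bank with Lev.  [the south bank: Noor, Tess | the north bank: Cato, Lev, Orla]
6. Courier goes back to the south bank with Orla.  [the south bank: Noor, Orla, Tess | the north bank: Cato, Lev]
7. Courier goes to the north bank with Noor.  [the south bank: Orla, Tess | the north bank: Cato, Lev, Noor]
8. Courier goes back to the south bank alone.  [the south bank: Orla, Tess | the north bank: Cato, Lev, Noor]
9. Courier goes to the north bank with Tess.  [the south bank: Orla | the north bank: Cato, Lev, Noor, Tess]
10. Courier goes back to the south bank alone.  [the south bank: Orla | the north bank: Cato, Lev, Noor, Tess]
11. Courier goes to the north bank with Orla.  [the south bank: — | the north bank: Cato, Lev, Noor, Orla, Tess]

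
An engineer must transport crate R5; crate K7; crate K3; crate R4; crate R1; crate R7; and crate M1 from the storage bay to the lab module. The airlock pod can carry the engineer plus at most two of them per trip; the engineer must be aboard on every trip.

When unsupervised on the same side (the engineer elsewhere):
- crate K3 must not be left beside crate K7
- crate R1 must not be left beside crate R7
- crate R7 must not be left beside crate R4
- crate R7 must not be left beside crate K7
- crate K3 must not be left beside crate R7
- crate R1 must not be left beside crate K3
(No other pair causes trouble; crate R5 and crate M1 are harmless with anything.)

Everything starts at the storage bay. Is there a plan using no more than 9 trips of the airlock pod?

Counting alone: the engineer can take at most 2 across per trip to the lab module, so moving all 7 needs at least 4 loaded trips out, with a return between consecutive ones — at least 7 crossings.
The safety rule pushes this higher. Following every safe sequence of crossings, the most of the 7 that can be at the lab module as the airlock pod arrives there on crossings 7, 9 is 5, 6 respectively — never all 7.
So the move cannot be finished within 9 crossings. (The shortest complete plan takes 11:)
1. Engineer goes to the lab module with crate K3 and crate R7.  [the storage bay: crate K7, crate M1, crate R1, crate R4, crate R5 | the lab module: crate K3, crate R7]
2. Engineer goes back to the storage bay with crate K3.  [the storage bay: crate K3, crate K7, crate M1, crate R1, crate R4, crate R5 | the lab module: crate R7]
3. Engineer goes to the lab module with crate K3 and crate R5.  [the storage bay: crate K7, crate M1, crate R1, crate R4 | the lab module: crate K3, crate R5, crate R7]
4. Engineer goes back to the storage bay with crate K3.  [the storage bay: crate K3, crate K7, crate M1, crate R1, crate R4 | the lab module: crate R5, crate R7]
5. Engineer goes to the lab module with crate K7 and crate R1.  [the storage bay: crate K3, crate M1, crate R4 | the lab module: crate K7, crate R1, crate R5, crate R7]
6. Engineer goes back to the storage bay with crate R7.  [the storage bay: crate K3, crate M1, crate R4, crate R7 | the lab module: crate K7, crate R1, crate R5]
7. Engineer goes to the lab module with crate K3 and crate R4.  [the storage bay: crate M1, crate R7 | the lab module: crate K3, crate K7, crate R1, crate R4, crate R5]
8. Engineer goes back to the storage bay with crate K3.  [the storage bay: crate K3, crate M1, crate R7 | the lab module: crate K7, crate R1, crate R4, crate R5]
9. Engineer goes to the lab module with crate K3 and crate M1.  [the storage bay: crate R7 | the lab module: crate K3, crate K7, crate M1, crate R1, crate R4, crate R5]
10. Engineer goes back to the storage bay with crate K3.  [the storage bay: crate K3, crate R7 | the lab module: crate K7, crate M1, crate R1, crate R4, crate R5]
11. Engineer goes to the lab module with crate K3 and crate R7.  [the storage bay: — | the lab module: crate K3, crate K7, crate M1, crate R1, crate R4, crate R5, crate R7]

No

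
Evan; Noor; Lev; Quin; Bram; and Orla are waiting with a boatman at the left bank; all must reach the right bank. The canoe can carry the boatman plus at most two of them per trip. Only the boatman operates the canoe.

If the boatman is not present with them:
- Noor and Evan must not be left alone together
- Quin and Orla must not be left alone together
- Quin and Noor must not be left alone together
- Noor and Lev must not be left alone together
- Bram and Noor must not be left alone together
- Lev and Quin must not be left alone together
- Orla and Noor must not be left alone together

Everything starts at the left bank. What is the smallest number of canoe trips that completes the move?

Counting alone: the boatman can take at most 2 across per trip to the right bank, so moving all 6 needs at least 3 loaded trips out, with a return between consecutive ones — at least 5 crossings.
The safety rule pushes this higher. Following every safe sequence of crossings, the most of the 6 that can be at the right bank as the canoe arrives there on crossings 5, 7 is 4, 5 respectively — never all 6.
So no plan with fewer than 9 crossings exists, and this one achieves 9:
1. Boatman goes to the right bank with Noor and Quin.
2. Boatman goes back to the left bank with Noor.
3. Boatman goes to the right bank with Evan and Noor.
4. Boatman goes back to the left bank with Noor.
5. Boatman goes to the right bank with Bram and Noor.
6. Boatman goes back to the left bank with Noor.
7. Boatman goes to the right bank with Lev and Orla.
8. Boatman goes back to the left bank with Quin.
9. Boatman goes to the right bank with Noor and Quin.

9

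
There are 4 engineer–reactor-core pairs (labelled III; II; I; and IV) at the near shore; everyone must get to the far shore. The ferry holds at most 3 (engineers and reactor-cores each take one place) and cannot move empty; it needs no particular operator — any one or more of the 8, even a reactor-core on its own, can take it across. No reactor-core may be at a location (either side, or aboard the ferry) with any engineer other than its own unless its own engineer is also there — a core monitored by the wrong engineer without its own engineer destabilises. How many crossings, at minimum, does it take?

9

Counting alone: each trip to the far shore takes at most 3 across and each return brings at least 1 back, so after t trips out (and t−1 returns) at most 3t − (t−1) of the 8 are across; that first reaches 8 at t = 4, so at least 7 crossings are needed.
The safety rule pushes this higher. Following every safe sequence of crossings, the most of the 8 that can be at the far shore as the ferry arrives there on crossing 7 is 7 — never all 8.
So no plan with fewer than 9 crossings exists, and this one achieves 9:
1. engineer III and reactor-core III cross → the far shore.
2. engineer III crosses ← the near shore.
3. engineer II, engineer III, and reactor-core II cross → the far shore.
4. engineer III and reactor-core III cross ← the near shore.
5. engineer I, engineer III, and engineer IV cross → the far shore.
6. reactor-core II crosses ← the near shore.
7. reactor-core II and reactor-core III cross → the far shore.
8. reactor-core III crosses ← the near shore.
9. reactor-core I, reactor-core III, and reactor-core IV cross → the far shore.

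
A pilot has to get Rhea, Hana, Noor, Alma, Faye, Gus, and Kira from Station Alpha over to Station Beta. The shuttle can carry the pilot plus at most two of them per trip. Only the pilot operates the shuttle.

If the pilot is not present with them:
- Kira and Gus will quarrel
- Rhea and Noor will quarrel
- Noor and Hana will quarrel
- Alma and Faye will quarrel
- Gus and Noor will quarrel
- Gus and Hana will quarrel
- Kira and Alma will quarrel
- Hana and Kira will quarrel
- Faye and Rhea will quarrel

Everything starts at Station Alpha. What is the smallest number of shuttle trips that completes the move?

Whatever the first load, the items left behind include a forbidden pair without the pilot. No opening move is safe, so no plan exists.

impossible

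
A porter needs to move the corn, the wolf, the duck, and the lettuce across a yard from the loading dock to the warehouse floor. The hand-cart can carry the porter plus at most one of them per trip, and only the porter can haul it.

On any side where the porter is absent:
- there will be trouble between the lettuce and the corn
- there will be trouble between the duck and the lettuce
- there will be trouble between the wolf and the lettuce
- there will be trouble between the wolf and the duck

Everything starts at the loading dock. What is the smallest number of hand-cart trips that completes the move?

Whatever the first load, the items left behind include a forbidden pair without the porter. No opening move is safe, so no plan exists.

impossible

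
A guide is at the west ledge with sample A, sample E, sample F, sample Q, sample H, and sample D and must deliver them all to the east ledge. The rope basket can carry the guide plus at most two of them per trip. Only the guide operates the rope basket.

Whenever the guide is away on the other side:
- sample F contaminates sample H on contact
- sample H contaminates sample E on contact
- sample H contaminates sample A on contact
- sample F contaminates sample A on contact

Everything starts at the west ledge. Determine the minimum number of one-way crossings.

9

Counting alone: the guide can take at most 2 across per trip to the east ledge, so moving all 6 needs at least 3 loaded trips out, with a return between consecutive ones — at least 5 crossings.
The safety rule pushes this higher. Following every safe sequence of crossings, the most of the 6 that can be at the east ledge as the rope basket arrives there on crossings 5, 7 is 4, 5 respectively — never all 6.
So no plan with fewer than 9 crossings exists, and this one achieves 9:
1. Guide goes to the east ledge with sample A and sample H.  [the west ledge: sample D, sample E, sample F, sample Q | the east ledge: sample A, sample H]
2. Guide goes back to the west ledge with sample A.  [the west ledge: sample A, sample D, sample E, sample F, sample Q | the east ledge: sample H]
3. Guide goes to the east ledge with sample A and sample E.  [the west ledge: sample D, sample F, sample Q | the east ledge: sample A, sample E, sample H]
4. Guide goes back to the west ledge with sample H.  [the west ledge: sample D, sample F, sample H, sample Q | the east ledge: sample A, sample E]
5. Guide goes to the east ledge with sample F and sample Q.  [the west ledge: sample D, sample H | the east ledge: sample A, sample E, sample F, sample Q]
6. Guide goes back to the west ledge with sample A.  [the west ledge: sample A, sample D, sample H | the east ledge: sample E, sample F, sample Q]
7. Guide goes to the east ledge with sample A and sample D.  [the west ledge: sample H | the east ledge: sample A, sample D, sample E, sample F, sample Q]
8. Guide goes back to the west ledge with sample A.  [the west ledge: sample A, sample H | the east ledge: sample D, sample E, sample F, sample Q]
9. Guide goes to the east ledge with sample A and sample H.  [the west ledge: — | the east ledge: sample A, sample D, sample E, sample F, sample H, sample Q]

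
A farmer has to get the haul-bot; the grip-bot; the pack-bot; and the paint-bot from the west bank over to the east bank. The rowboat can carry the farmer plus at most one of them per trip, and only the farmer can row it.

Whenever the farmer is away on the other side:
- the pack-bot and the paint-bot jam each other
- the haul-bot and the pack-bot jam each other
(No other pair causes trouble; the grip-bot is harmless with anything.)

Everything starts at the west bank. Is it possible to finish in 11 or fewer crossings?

Yes

Yes — this plan uses 9 crossings (≤ 11):
1. Farmer goes to the east bank with the pack-bot.
2. Farmer goes back to the west bank alone.
3. Farmer goes to the east bank with the haul-bot.
4. Farmer goes back to the west bank with the pack-bot.
5. Farmer goes to the east bank with the paint-bot.
6. Farmer goes back to the west bank alone.
7. Farmer goes to the east bank with the grip-bot.
8. Farmer goes back to the west bank alone.
9. Farmer goes to the east bank with the pack-bot.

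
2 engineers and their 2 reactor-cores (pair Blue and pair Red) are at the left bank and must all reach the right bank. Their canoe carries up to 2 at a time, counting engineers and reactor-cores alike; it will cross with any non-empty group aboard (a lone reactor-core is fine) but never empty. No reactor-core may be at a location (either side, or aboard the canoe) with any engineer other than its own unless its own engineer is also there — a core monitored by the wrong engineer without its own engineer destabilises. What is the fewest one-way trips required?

Counting alone: each trip to the right bank takes at most 2 across and each return brings at least 1 back, so after t trips out (and t−1 returns) at most 2t − (t−1) of the 4 are across; that first reaches 4 at t = 3, so at least 5 crossings are needed.
The plan below uses exactly 5 crossings, so it is optimal:
1. engineer Blue and reactor-core Blue cross → the right bank.
2. engineer Blue crosses ← the left bank.
3. engineer Blue and engineer Red cross → the right bank.
4. engineer Red crosses ← the left bank.
5. engineer Red and reactor-core Red cross → the right bank.

5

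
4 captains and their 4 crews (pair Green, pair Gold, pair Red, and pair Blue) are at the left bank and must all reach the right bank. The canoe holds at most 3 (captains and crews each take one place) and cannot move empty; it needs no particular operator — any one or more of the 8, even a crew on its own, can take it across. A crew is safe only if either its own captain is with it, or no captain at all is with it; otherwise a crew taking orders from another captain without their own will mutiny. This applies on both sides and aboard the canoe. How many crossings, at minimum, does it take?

Counting alone: each trip to the right bank takes at most 3 across and each return brings at least 1 back, so after t trips out (and t−1 returns) at most 3t − (t−1) of the 8 are across; that first reaches 8 at t = 4, so at least 7 crossings are needed.
The safety rule pushes this higher. Following every safe sequence of crossings, the most of the 8 that can be at the right bank as the canoe arrives there on crossing 7 is 7 — never all 8.
So no plan with fewer than 9 crossings exists, and this one achieves 9:
1. captain Green and crew Green cross → the right bank.
2. captain Green crosses ← the left bank.
3. captain Gold, captain Green, and crew Gold cross → the right bank.
4. captain Green and crew Green cross ← the left bank.
5. captain Blue, captain Green, and captain Red cross → the right bank.
6. crew Gold crosses ← the left bank.
7. crew Gold and crew Green cross → the right bank.
8. crew Green crosses ← the left bank.
9. crew Blue, crew Green, and crew Red cross → the right bank.

9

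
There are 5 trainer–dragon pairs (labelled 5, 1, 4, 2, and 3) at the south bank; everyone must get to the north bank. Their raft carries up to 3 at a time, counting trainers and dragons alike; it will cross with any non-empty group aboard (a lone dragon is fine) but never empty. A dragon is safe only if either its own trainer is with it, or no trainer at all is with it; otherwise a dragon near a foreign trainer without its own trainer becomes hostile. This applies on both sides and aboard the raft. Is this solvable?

1. dragon 5 and trainer 5 cross → the north bank.
2. trainer 5 crosses ← the south bank.
3. dragon 1, dragon 2, and dragon 4 cross → the north bank.
4. dragon 5 crosses ← the south bank.
5. trainer 1, trainer 2, and trainer 4 cross → the north bank.
6. dragon 1 and trainer 1 cross ← the south bank.
7. trainer 1, trainer 3, and trainer 5 cross → the north bank.
8. dragon 4 crosses ← the south bank.
9. dragon 1 and dragon 5 cross → the north bank.
10. dragon 5 crosses ← the south bank.
11. dragon 3, dragon 4, and dragon 5 cross → the north bank.

Yes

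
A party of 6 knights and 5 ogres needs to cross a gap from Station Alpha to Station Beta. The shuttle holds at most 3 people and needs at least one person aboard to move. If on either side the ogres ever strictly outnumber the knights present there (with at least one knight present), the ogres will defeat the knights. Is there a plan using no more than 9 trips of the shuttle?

Yes

Yes — this plan uses 9 crossings (≤ 9):
1. 3 ogres → Station Beta.  (Station Alpha: 6K 2O; Station Beta: 0K 3O)
2. 1 ogre ← Station Alpha.  (Station Alpha: 6K 3O; Station Beta: 0K 2O)
3. 3 knights → Station Beta.  (Station Alpha: 3K 3O; Station Beta: 3K 2O)
4. 1 knight ← Station Alpha.  (Station Alpha: 4K 3O; Station Beta: 2K 2O)
5. 2 knights and 1 ogre → Station Beta.  (Station Alpha: 2K 2O; Station Beta: 4K 3O)
6. 1 knight ← Station Alpha.  (Station Alpha: 3K 2O; Station Beta: 3K 3O)
7. 2 knights and 1 ogre → Station Beta.  (Station Alpha: 1K 1O; Station Beta: 5K 4O)
8. 1 knight ← Station Alpha.  (Station Alpha: 2K 1O; Station Beta: 4K 4O)
9. 2 knights and 1 ogre → Station Beta.  (Station Alpha: 0K 0O; Station Beta: 6K 5O)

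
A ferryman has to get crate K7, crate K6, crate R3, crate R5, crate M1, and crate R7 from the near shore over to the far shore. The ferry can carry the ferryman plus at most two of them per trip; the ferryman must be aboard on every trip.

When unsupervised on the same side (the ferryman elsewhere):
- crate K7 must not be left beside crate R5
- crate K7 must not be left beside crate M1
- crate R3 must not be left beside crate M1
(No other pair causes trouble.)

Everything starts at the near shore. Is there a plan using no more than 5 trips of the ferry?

Yes

Yes — this plan uses 5 crossings (≤ 5):
1. Ferryman goes to the far shore with crate K7 and crate R3.
2. Ferryman goes back to the near shore alone.
3. Ferryman goes to the far shore with crate K6 and crate R7.
4. Ferryman goes back to the near shore alone.
5. Ferryman goes to the far shore with crate M1 and crate R5.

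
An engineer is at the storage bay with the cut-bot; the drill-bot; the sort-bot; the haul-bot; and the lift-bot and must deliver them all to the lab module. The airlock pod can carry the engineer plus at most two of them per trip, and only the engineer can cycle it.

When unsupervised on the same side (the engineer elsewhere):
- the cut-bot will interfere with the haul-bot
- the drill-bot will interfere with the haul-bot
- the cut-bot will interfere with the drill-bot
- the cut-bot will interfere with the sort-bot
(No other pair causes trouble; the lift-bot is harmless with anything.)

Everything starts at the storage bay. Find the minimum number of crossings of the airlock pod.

7

Counting alone: the engineer can take at most 2 across per trip to the lab module, so moving all 5 needs at least 3 loaded trips out, with a return between consecutive ones — at least 5 crossings.
The safety rule pushes this higher. Following every safe sequence of crossings, the most of the 5 that can be at the lab module as the airlock pod arrives there on crossing 5 is 4 — never all 5.
So no plan with fewer than 7 crossings exists, and this one achieves 7:
1. Engineer goes to the lab module with the cut-bot and the drill-bot.  [the storage bay: the haul-bot, the lift-bot, the sort-bot | the lab module: the cut-bot, the drill-bot]
2. Engineer goes back to the storage bay with the cut-bot.  [the storage bay: the cut-bot, the haul-bot, the lift-bot, the sort-bot | the lab module: the drill-bot]
3. Engineer goes to the lab module with the cut-bot and the sort-bot.  [the storage bay: the haul-bot, the lift-bot | the lab module: the cut-bot, the drill-bot, the sort-bot]
4. Engineer goes back to the storage bay with the cut-bot.  [the storage bay: the cut-bot, the haul-bot, the lift-bot | the lab module: the drill-bot, the sort-bot]
5. Engineer goes to the lab module with the cut-bot and the lift-bot.  [the storage bay: the haul-bot | the lab module: the cut-bot, the drill-bot, the lift-bot, the sort-bot]
6. Engineer goes back to the storage bay with the cut-bot.  [the storage bay: the cut-bot, the haul-bot | the lab module: the drill-bot, the lift-bot, the sort-bot]
7. Engineer goes to the lab module with the cut-bot and the haul-bot.  [the storage bay: — | the lab module: the cut-bot, the drill-bot, the haul-bot, the lift-bot, the sort-bot]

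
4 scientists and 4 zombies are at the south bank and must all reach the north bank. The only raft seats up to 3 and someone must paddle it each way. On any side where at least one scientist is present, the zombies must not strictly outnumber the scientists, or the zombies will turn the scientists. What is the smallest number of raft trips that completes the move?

9

Counting alone: each trip to the north bank takes at most 3 across and each return brings at least 1 back, so after t trips out (and t−1 returns) at most 3t − (t−1) of the 8 are across; that first reaches 8 at t = 4, so at least 7 crossings are needed.
The safety rule pushes this higher. Following every safe sequence of crossings, the most of the 8 that can be at the north bank as the raft arrives there on crossing 7 is 7 — never all 8.
So no plan with fewer than 9 crossings exists, and this one achieves 9:
1. 2 zombies → the north bank.  (the south bank: 4S 2Z; the north bank: 0S 2Z)
2. 1 zombie ← the south bank.  (the south bank: 4S 3Z; the north bank: 0S 1Z)
3. 3 zombies → the north bank.  (the south bank: 4S 0Z; the north bank: 0S 4Z)
4. 1 zombie ← the south bank.  (the south bank: 4S 1Z; the north bank: 0S 3Z)
5. 3 scientists → the north bank.  (the south bank: 1S 1Z; the north bank: 3S 3Z)
6. 1 scientist and 1 zombie ← the south bank.  (the south bank: 2S 2Z; the north bank: 2S 2Z)
7. 2 scientists → the north bank.  (the south bank: 0S 2Z; the north bank: 4S 2Z)
8. 1 zombie ← the south bank.  (the south bank: 0S 3Z; the north bank: 4S 1Z)
9. 3 zombies → the north bank.  (the south bank: 0S 0Z; the north bank: 4S 4Z)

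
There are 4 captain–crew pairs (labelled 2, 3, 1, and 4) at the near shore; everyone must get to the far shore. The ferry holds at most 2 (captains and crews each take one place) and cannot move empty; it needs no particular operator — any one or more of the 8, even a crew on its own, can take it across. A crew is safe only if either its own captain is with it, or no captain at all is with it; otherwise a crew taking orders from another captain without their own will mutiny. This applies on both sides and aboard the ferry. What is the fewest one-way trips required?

impossible

Following every safe sequence of crossings from the start, the most of the 8 that can be at the far shore as the ferry arrives there on crossings 1, 3, 5 is 2, 3, 4 respectively; the best ever achieved is 4 of 8.
From crossing 7 on, no configuration arises that was not already reachable earlier: only 44 distinct safe configurations (who is on which side, and where the ferry is) can ever be reached, none of them has everyone across, and every continuation just revisits them. So no valid plan exists.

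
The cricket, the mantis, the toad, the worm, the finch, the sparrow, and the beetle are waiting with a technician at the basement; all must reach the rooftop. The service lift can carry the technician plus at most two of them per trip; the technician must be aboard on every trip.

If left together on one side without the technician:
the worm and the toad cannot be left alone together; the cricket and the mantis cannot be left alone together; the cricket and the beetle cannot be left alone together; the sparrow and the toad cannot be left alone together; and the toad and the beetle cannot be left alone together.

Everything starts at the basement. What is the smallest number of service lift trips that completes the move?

Counting alone: the technician can take at most 2 across per trip to the rooftop, so moving all 7 needs at least 4 loaded trips out, with a return between consecutive ones — at least 7 crossings.
The safety rule pushes this higher. Following every safe sequence of crossings, the most of the 7 that can be at the rooftop as the service lift arrives there on crossing 7 is 6 — never all 7.
So no plan with fewer than 9 crossings exists, and this one achieves 9:
1. Technician goes to the rooftop with the cricket and the toad.  [the basement: the beetle, the finch, the mantis, the sparrow, the worm | the rooftop: the cricket, the toad]
2. Technician goes back to the basement alone.  [the basement: the beetle, the finch, the mantis, the sparrow, the worm | the rooftop: the cricket, the toad]
3. Technician goes to the rooftop with the mantis.  [the basement: the beetle, the finch, the sparrow, the worm | the rooftop: the cricket, the mantis, the toad]
4. Technician goes back to the basement with the cricket.  [the basement: the beetle, the cricket, the finch, the sparrow, the worm | the rooftop: the mantis, the toad]
5. Technician goes to the rooftop with the beetle and the worm.  [the basement: the cricket, the finch, the sparrow | the rooftop: the beetle, the mantis, the toad, the worm]
6. Technician goes back to the basement with the toad.  [the basement: the cricket, the finch, the sparrow, the toad | the rooftop: the beetle, the mantis, the worm]
7. Technician goes to the rooftop with the finch and the sparrow.  [the basement: the cricket, the toad | the rooftop: the beetle, the finch, the mantis, the sparrow, the worm]
8. Technician goes back to the basement alone.  [the basement: the cricket, the toad | the rooftop: the beetle, the finch, the mantis, the sparrow, the worm]
9. Technician goes to the rooftop with the cricket and the toad.  [the basement: — | the rooftop: the beetle, the cricket, the finch, the mantis, the sparrow, the toad, the worm]

9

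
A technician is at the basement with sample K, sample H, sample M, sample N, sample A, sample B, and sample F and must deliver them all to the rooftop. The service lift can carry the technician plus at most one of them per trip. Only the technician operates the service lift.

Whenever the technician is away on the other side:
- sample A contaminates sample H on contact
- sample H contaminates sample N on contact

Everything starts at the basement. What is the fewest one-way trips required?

15

Counting alone: the technician can take at most 1 across per trip to the rooftop, so moving all 7 needs at least 7 loaded trips out, with a return between consecutive ones — at least 13 crossings.
The safety rule pushes this higher. Following every safe sequence of crossings, the most of the 7 that can be at the rooftop as the service lift arrives there on crossing 13 is 6 — never all 7.
So no plan with fewer than 15 crossings exists, and this one achieves 15:
1. Technician goes to the rooftop with sample H.  [the basement: sample A, sample B, sample F, sample K, sample M, sample N | the rooftop: sample H]
2. Technician goes back to the basement alone.  [the basement: sample A, sample B, sample F, sample K, sample M, sample N | the rooftop: sample H]
3. Technician goes to the rooftop with sample K.  [the basement: sample A, sample B, sample F, sample M, sample N | the rooftop: sample H, sample K]
4. Technician goes back to the basement alone.  [the basement: sample A, sample B, sample F, sample M, sample N | the rooftop: sample H, sample K]
5. Technician goes to the rooftop with sample M.  [the basement: sample A, sample B, sample F, sample N | the rooftop: sample H, sample K, sample M]
6. Technician goes back to the basement alone.  [the basement: sample A, sample B, sample F, sample N | the rooftop: sample H, sample K, sample M]
7. Technician goes to the rooftop with sample N.  [the basement: sample A, sample B, sample F | the rooftop: sample H, sample K, sample M, sample N]
8. Technician goes back to the basement with sample H.  [the basement: sample A, sample B, sample F, sample H | the rooftop: sample K, sample M, sample N]
9. Technician goes to the rooftop with sample A.  [the basement: sample B, sample F, sample H | the rooftop: sample A, sample K, sample M, sample N]
10. Technician goes back to the basement alone.  [the basement: sample B, sample F, sample H | the rooftop: sample A, sample K, sample M, sample N]
11. Technician goes to the rooftop with sample B.  [the basement: sample F, sample H | the rooftop: sample A, sample B, sample K, sample M, sample N]
12. Technician goes back to the basement alone.  [the basement: sample F, sample H | the rooftop: sample A, sample B, sample K, sample M, sample N]
13. Technician goes to the rooftop with sample F.  [the basement: sample H | the rooftop: sample A, sample B, sample F, sample K, sample M, sample N]
14. Technician goes back to the basement alone.  [the basement: sample H | the rooftop: sample A, sample B, sample F, sample K, sample M, sample N]
15. Technician goes to the rooftop with sample H.  [the basement: — | the rooftop: sample A, sample B, sample F, sample H, sample K, sample M, sample N]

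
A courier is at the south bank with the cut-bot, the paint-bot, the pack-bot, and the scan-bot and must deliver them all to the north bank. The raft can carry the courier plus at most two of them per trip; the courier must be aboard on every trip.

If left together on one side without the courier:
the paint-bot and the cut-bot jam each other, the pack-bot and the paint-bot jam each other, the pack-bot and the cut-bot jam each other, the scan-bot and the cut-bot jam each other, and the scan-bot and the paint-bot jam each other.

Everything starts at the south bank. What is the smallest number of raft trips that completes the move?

Counting alone: the courier can take at most 2 across per trip to the north bank, so moving all 4 needs at least 2 loaded trips out, with a return between consecutive ones — at least 3 crossings.
The safety rule pushes this higher. Following every safe sequence of crossings, the most of the 4 that can be at the north bank as the raft arrives there on crossing 3 is 3 — never all 4.
So no plan with fewer than 5 crossings exists, and this one achieves 5:
1. Courier goes to the north bank with the cut-bot and the paint-bot.
2. Courier goes back to the south bank with the cut-bot.
3. Courier goes to the north bank with the pack-bot and the scan-bot.
4. Courier goes back to the south bank with the paint-bot.
5. Courier goes to the north bank with the cut-bot and the paint-bot.

5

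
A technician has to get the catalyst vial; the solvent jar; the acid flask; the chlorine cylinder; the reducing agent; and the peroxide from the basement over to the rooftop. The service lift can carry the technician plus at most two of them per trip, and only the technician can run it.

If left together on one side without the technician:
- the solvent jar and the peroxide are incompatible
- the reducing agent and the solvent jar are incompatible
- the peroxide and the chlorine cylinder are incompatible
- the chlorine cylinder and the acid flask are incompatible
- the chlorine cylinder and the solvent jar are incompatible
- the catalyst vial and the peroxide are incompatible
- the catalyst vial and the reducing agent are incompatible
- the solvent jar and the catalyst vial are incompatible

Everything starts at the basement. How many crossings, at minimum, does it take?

impossible

Whatever the first load, the items left behind include a forbidden pair without the technician. No opening move is safe, so no plan exists.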